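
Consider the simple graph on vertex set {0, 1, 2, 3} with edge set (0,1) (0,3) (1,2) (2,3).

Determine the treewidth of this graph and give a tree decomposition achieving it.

Treewidth 2.
Bags: B1 = {0, 1, 3}  B2 = {1, 2, 3}
Tree: B1–B2

Each bag holds 3 vertices, so the decomposition has width 2, which upper-bounds the treewidth. For the lower bound, G contains the cycle 3–0–1–2–3, so G is not a forest; only forests have treewidth ≤ 1, hence tw(G) ≥ 2. Therefore the treewidth is 2.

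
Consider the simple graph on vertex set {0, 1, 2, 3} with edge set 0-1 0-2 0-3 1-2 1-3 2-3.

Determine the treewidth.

A width-3 tree decomposition is:
Bags: B1 = {0, 1, 2, 3}
Tree: (single bag)
A single bag containing all 4 vertices is trivially a valid decomposition of width 3. Conversely, {0, 1, 2, 3} is a clique of size 4, and the vertices of any clique must share a bag in every tree decomposition; so some bag has ≥ 4 vertices and tw(G) ≥ 3. Hence tw(G) = 3 exactly.

3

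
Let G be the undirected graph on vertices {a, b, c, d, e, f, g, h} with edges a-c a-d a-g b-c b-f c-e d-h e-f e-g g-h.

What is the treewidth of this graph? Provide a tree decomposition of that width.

The largest bag has 3 vertices, giving width 2; this decomposition certifies tw(G) ≤ 2. The edges h–d–a–g–h form a cycle, so G is not a tree and its treewidth is at least 2. The upper and lower bounds meet at 2, so that is the treewidth.

Treewidth 2.
One such decomposition:
Bags: B1 = {d, g, h}  B2 = {a, d, g}  B3 = {a, e, g}  B4 = {a, c, e}  B5 = {c, e, f}  B6 = {b, c, f}
Tree: B1–B2, B2–B3, B3–B4, B4–B5, B5–B6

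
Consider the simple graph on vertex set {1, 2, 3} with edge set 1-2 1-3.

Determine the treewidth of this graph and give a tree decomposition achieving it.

Each bag holds 2 vertices, so the decomposition has width 1, which upper-bounds the treewidth. Any graph with an edge has treewidth ≥ 1, and G has the edge 2–1. Therefore the treewidth is 1.

Treewidth 1.
One optimal decomposition is:
Bags: B1 = {1, 2}  B2 = {1, 3}
Tree: B1–B2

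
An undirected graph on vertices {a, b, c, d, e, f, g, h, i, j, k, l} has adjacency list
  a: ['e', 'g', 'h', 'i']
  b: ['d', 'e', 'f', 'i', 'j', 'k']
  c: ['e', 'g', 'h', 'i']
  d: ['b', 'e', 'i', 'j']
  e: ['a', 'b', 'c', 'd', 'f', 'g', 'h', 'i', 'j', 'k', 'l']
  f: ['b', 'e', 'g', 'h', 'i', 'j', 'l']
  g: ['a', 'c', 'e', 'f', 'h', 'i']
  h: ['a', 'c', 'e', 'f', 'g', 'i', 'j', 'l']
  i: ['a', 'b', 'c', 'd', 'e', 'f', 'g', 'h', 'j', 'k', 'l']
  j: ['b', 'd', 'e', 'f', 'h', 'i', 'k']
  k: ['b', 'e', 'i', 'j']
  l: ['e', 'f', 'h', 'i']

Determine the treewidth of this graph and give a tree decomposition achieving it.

Treewidth 4.
One such decomposition:
Bags: B1 = {b, e, i, j, k}  B2 = {b, d, e, i, j}  B3 = {b, e, f, i, j}  B4 = {e, f, h, i, j}  B5 = {e, f, g, h, i}  B6 = {a, e, g, h, i}  B7 = {e, f, h, i, l}  B8 = {c, e, g, h, i}
Tree: B1–B2, B2–B3, B3–B4, B4–B5, B5–B6, B5–B7, B5–B8

Each bag holds 5 vertices, so the decomposition has width 4, which upper-bounds the treewidth. Conversely, {b, d, e, i, j} is a clique of size 5, and the vertices of any clique must share a bag in every tree decomposition; so some bag has ≥ 5 vertices and tw(G) ≥ 4. Combining the bounds, tw(G) = 4.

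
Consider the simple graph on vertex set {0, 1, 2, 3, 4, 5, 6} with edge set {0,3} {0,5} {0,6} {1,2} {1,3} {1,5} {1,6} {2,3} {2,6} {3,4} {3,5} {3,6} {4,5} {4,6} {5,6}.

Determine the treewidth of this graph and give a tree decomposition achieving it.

Treewidth 3.
Bags: B1 = {1, 3, 5, 6}  B2 = {0, 3, 5, 6}  B3 = {1, 2, 3, 6}  B4 = {3, 4, 5, 6}
Tree: B1–B2, B1–B3, B2–B4

Every bag has size at most 4, so the width is 4 − 1 = 3 and tw(G) ≤ 3. On the other hand G contains the 4-clique {1, 2, 3, 6}. A clique must lie in a single bag of any decomposition, so no decomposition can have width below 3. Therefore the treewidth is 3.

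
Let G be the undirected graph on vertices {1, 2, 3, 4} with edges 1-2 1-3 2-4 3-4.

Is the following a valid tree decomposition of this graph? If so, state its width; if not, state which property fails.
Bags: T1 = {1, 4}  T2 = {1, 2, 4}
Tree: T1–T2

A tree decomposition must satisfy three properties: every vertex lies in some bag; for every edge, both endpoints lie together in some bag; and for every vertex, the bags containing it form a connected subtree. Here vertex 3 appears in no bag, so the decomposition is invalid.

No — vertex 3 appears in no bag.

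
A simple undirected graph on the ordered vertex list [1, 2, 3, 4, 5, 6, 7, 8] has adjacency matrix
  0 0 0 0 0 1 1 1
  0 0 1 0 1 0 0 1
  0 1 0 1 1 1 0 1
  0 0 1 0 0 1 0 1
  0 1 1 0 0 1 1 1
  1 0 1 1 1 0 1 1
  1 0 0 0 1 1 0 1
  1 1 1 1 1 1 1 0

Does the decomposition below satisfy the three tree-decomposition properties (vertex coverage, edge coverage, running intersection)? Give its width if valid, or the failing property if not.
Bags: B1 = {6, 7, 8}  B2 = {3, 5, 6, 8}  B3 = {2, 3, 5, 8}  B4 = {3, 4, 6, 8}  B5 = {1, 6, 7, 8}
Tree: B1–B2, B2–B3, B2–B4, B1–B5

A tree decomposition must satisfy three properties: every vertex lies in some bag; for every edge, both endpoints lie together in some bag; and for every vertex, the bags containing it form a connected subtree. Here edge (5,7) lies in no bag, so the decomposition is invalid.

No — edge (5,7) lies in no bag.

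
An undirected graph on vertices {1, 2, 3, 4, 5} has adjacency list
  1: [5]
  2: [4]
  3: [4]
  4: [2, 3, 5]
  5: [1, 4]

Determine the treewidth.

A width-1 tree decomposition is:
Bags: B1 = {4, 5}  B2 = {3, 4}  B3 = {1, 5}  B4 = {2, 4}
Tree: B1–B2, B1–B3, B2–B4
Every bag has size at most 2, so the width is 2 − 1 = 1 and tw(G) ≤ 1. Since G has at least one edge (e.g. 4–5), it is not an edgeless graph, so tw(G) ≥ 1. The upper and lower bounds meet at 1, so that is the treewidth.

1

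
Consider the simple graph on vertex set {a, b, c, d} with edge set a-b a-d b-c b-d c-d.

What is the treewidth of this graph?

A width-2 tree decomposition is:
Bags: B1 = {a, b, d}  B2 = {b, c, d}
Tree: B1–B2
The largest bag has 3 vertices, giving width 2; this decomposition certifies tw(G) ≤ 2. For the lower bound, the 3 vertices {b, c, d} are pairwise adjacent, and any tree decomposition puts a clique entirely inside one bag — forcing width ≥ 2. Therefore the treewidth is 2.

2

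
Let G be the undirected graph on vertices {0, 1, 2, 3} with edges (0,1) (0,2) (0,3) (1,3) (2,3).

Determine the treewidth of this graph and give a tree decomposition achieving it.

Each bag holds 3 vertices, so the decomposition has width 2, which upper-bounds the treewidth. For the lower bound, the 3 vertices {0, 1, 3} are pairwise adjacent, and any tree decomposition puts a clique entirely inside one bag — forcing width ≥ 2. Combining the bounds, tw(G) = 2.

Treewidth 2.
One such decomposition:
Bags: B1 = {0, 2, 3}  B2 = {0, 1, 3}
Tree: B1–B2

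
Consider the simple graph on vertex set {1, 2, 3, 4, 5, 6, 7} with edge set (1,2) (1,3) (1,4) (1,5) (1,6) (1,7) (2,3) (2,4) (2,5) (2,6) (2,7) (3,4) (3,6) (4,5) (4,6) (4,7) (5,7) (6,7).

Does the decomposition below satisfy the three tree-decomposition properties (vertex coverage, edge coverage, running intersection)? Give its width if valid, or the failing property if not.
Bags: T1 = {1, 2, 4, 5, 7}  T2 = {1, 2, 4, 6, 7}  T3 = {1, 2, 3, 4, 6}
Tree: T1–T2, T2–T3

Every vertex of G appears in some bag (union = {1, 2, 3, 4, 5, 6, 7}); every edge is covered by a bag; and for each vertex v the set of bags containing v is connected in the bag tree. The decomposition is therefore valid. The largest bag has 5 vertices, so the width is 4.

Yes; width 4.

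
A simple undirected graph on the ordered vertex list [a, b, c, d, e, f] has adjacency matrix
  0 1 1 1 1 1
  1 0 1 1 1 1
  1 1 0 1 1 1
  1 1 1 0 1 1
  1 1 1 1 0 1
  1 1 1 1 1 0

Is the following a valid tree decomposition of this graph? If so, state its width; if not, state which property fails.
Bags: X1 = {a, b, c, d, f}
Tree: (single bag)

No — vertex e appears in no bag.

A tree decomposition must satisfy three properties: every vertex lies in some bag; for every edge, both endpoints lie together in some bag; and for every vertex, the bags containing it form a connected subtree. Here vertex e appears in no bag, so the decomposition is invalid.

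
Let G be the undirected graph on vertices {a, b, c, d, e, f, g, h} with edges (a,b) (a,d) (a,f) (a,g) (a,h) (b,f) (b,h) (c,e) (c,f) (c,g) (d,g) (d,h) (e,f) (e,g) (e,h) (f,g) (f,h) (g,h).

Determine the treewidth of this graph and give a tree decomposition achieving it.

Treewidth 3.
Bags: B1 = {a, f, g, h}  B2 = {e, f, g, h}  B3 = {c, e, f, g}  B4 = {a, d, g, h}  B5 = {a, b, f, h}
Tree: B1–B2, B2–B3, B1–B4, B1–B5

Each bag holds 4 vertices, so the decomposition has width 3, which upper-bounds the treewidth. For the lower bound, the 4 vertices {a, d, g, h} are pairwise adjacent, and any tree decomposition puts a clique entirely inside one bag — forcing width ≥ 3. The upper and lower bounds meet at 3, so that is the treewidth.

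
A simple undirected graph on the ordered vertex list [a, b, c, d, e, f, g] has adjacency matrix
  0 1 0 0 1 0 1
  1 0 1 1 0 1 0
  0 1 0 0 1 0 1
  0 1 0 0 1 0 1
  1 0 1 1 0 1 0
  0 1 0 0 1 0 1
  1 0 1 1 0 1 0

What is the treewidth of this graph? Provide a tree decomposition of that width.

Each bag holds 4 vertices, so the decomposition has width 3, which upper-bounds the treewidth. For the lower bound: the 4 vertex sets {a,e}, {b,d}, {g}, {c} are disjoint, each induces a connected subgraph, and every pair is joined by at least one edge of G. Contracting each set to a single vertex therefore yields K_{4} as a minor, and since treewidth is minor-monotone, tw(G) ≥ tw(K_{4}) = 3. Combining the bounds, tw(G) = 3.

Treewidth 3.
Bags: B1 = {a, b, e, g}  B2 = {b, d, e, g}  B3 = {b, c, e, g}  B4 = {b, e, f, g}
Tree: B1–B2, B2–B3, B3–B4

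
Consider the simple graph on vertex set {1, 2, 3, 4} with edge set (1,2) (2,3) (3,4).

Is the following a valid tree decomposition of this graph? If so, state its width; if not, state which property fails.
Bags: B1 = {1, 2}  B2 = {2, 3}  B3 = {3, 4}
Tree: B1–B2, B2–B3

Yes; width 1.

Vertex coverage: the bags together contain {1, 2, 3, 4}, the full vertex set. Edge coverage: each edge of G has both endpoints in at least one bag. Running intersection: for every vertex, the bags containing it form a connected subtree. All three properties hold, so this is a valid tree decomposition of width max|bag| − 1 = 1, and hence tw(G) ≤ 1.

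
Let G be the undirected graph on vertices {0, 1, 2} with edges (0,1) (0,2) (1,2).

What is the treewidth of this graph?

2

A width-2 tree decomposition is:
Bags: B1 = {0, 1, 2}
Tree: (single bag)
With just one bag of size 3, the width is 3 − 1 = 2, so tw(G) ≤ 2. For the lower bound, the 3 vertices {0, 1, 2} are pairwise adjacent, and any tree decomposition puts a clique entirely inside one bag — forcing width ≥ 2. Combining the bounds, tw(G) = 2.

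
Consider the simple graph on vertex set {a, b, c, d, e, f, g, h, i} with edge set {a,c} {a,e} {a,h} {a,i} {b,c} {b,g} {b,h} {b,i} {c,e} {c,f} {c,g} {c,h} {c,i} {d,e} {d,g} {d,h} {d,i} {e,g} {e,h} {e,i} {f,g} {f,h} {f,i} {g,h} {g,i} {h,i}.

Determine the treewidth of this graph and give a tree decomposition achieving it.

Treewidth 4.
One optimal decomposition is:
Bags: B1 = {b, c, g, h, i}  B2 = {c, e, g, h, i}  B3 = {c, f, g, h, i}  B4 = {a, c, e, h, i}  B5 = {d, e, g, h, i}
Tree: B1–B2, B2–B3, B2–B4, B2–B5

The largest bag has 5 vertices, giving width 4; this decomposition certifies tw(G) ≤ 4. On the other hand G contains the 5-clique {d, e, g, h, i}. A clique must lie in a single bag of any decomposition, so no decomposition can have width below 4. Hence tw(G) = 4 exactly.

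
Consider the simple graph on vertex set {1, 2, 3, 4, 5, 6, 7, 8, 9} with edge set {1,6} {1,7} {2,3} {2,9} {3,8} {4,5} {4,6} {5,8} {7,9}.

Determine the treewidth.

A width-2 tree decomposition is:
Bags: B1 = {3, 5, 8}  B2 = {2, 3, 5}  B3 = {2, 5, 9}  B4 = {5, 7, 9}  B5 = {1, 5, 7}  B6 = {1, 5, 6}  B7 = {4, 5, 6}
Tree: B1–B2, B2–B3, B3–B4, B4–B5, B5–B6, B6–B7
The largest bag has 3 vertices, giving width 2; this decomposition certifies tw(G) ≤ 2. Since 5–8–3–2–9–7–1–6–4–5 is a cycle in G, G is not acyclic. Forests are exactly the graphs of treewidth ≤ 1, so tw(G) ≥ 2. The upper and lower bounds meet at 2, so that is the treewidth.

2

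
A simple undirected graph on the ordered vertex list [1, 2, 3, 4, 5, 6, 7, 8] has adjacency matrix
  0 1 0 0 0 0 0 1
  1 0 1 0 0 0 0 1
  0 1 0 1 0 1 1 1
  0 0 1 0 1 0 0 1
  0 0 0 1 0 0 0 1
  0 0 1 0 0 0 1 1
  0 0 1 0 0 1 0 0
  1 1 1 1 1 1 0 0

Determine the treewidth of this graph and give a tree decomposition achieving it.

Each bag holds 3 vertices, so the decomposition has width 2, which upper-bounds the treewidth. For the lower bound, the 3 vertices {1, 2, 8} are pairwise adjacent, and any tree decomposition puts a clique entirely inside one bag — forcing width ≥ 2. Combining the bounds, tw(G) = 2.

Treewidth 2.
One such decomposition:
Bags: B1 = {2, 3, 8}  B2 = {3, 4, 8}  B3 = {3, 6, 8}  B4 = {1, 2, 8}  B5 = {4, 5, 8}  B6 = {3, 6, 7}
Tree: B1–B2, B2–B3, B1–B4, B2–B5, B3–B6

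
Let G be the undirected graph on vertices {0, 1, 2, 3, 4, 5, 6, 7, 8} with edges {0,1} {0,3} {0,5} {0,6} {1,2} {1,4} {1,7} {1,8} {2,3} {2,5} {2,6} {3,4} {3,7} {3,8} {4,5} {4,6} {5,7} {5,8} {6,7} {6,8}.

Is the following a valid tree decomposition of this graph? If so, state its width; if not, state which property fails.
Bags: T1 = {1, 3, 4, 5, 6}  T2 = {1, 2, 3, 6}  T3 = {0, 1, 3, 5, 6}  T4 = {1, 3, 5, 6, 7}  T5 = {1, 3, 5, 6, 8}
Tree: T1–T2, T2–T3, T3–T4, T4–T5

No — edge (5,2) lies in no bag.

A tree decomposition must satisfy three properties: every vertex lies in some bag; for every edge, both endpoints lie together in some bag; and for every vertex, the bags containing it form a connected subtree. Here edge (5,2) lies in no bag, so the decomposition is invalid.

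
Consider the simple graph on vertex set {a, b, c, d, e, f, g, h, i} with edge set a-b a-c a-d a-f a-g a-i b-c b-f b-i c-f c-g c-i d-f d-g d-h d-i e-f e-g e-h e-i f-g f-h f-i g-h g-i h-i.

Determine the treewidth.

A width-4 tree decomposition is:
Bags: B1 = {d, f, g, h, i}  B2 = {a, d, f, g, i}  B3 = {a, c, f, g, i}  B4 = {e, f, g, h, i}  B5 = {a, b, c, f, i}
Tree: B1–B2, B2–B3, B1–B4, B3–B5
The largest bag has 5 vertices, giving width 4; this decomposition certifies tw(G) ≤ 4. For the lower bound, the 5 vertices {d, f, g, h, i} are pairwise adjacent, and any tree decomposition puts a clique entirely inside one bag — forcing width ≥ 4. Therefore the treewidth is 4.

4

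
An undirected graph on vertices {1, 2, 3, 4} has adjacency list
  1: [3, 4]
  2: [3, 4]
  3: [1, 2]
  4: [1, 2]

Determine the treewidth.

A width-2 tree decomposition is:
Bags: B1 = {1, 2, 4}  B2 = {1, 2, 3}
Tree: B1–B2
Every bag has size at most 3, so the width is 3 − 1 = 2 and tw(G) ≤ 2. The edges 1–4–2–3–1 form a cycle, so G is not a tree and its treewidth is at least 2. The upper and lower bounds meet at 2, so that is the treewidth.

2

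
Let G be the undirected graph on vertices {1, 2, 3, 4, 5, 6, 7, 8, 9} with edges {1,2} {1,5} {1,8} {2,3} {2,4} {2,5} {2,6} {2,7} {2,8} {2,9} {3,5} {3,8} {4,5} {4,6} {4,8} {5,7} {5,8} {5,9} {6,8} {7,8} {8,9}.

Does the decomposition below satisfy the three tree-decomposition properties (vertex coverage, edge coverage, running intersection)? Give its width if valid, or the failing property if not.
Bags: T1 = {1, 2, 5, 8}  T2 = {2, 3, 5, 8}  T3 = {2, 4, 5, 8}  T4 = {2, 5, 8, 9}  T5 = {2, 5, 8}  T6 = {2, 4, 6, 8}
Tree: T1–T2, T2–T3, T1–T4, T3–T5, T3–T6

No — vertex 7 appears in no bag.

A tree decomposition must satisfy three properties: every vertex lies in some bag; for every edge, both endpoints lie together in some bag; and for every vertex, the bags containing it form a connected subtree. Here vertex 7 appears in no bag, so the decomposition is invalid.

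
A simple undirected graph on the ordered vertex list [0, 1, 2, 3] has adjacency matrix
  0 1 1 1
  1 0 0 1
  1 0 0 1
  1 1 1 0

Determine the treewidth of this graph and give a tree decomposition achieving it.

Each bag holds 3 vertices, so the decomposition has width 2, which upper-bounds the treewidth. Conversely, {0, 1, 3} is a clique of size 3, and the vertices of any clique must share a bag in every tree decomposition; so some bag has ≥ 3 vertices and tw(G) ≥ 2. The upper and lower bounds meet at 2, so that is the treewidth.

Treewidth 2.
One optimal decomposition is:
Bags: B1 = {0, 1, 3}  B2 = {0, 2, 3}
Tree: B1–B2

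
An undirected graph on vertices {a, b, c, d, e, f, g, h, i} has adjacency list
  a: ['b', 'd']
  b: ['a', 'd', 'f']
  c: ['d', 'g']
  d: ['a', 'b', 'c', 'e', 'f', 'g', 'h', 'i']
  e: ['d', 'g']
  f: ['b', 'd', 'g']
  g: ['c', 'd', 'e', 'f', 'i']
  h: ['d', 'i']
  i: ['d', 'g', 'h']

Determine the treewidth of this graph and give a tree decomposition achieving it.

Each bag holds 3 vertices, so the decomposition has width 2, which upper-bounds the treewidth. Conversely, {d, e, g} is a clique of size 3, and the vertices of any clique must share a bag in every tree decomposition; so some bag has ≥ 3 vertices and tw(G) ≥ 2. Therefore the treewidth is 2.

Treewidth 2.
One optimal decomposition is:
Bags: B1 = {d, g, i}  B2 = {d, f, g}  B3 = {d, e, g}  B4 = {d, h, i}  B5 = {b, d, f}  B6 = {c, d, g}  B7 = {a, b, d}
Tree: B1–B2, B2–B3, B1–B4, B2–B5, B1–B6, B5–B7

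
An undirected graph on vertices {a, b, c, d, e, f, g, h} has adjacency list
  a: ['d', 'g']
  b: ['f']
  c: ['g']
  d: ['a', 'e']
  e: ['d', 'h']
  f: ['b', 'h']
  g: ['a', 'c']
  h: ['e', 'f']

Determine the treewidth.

A width-1 tree decomposition is:
Bags: B1 = {c, g}  B2 = {a, g}  B3 = {a, d}  B4 = {d, e}  B5 = {e, h}  B6 = {f, h}  B7 = {b, f}
Tree: B1–B2, B2–B3, B3–B4, B4–B5, B5–B6, B6–B7
Each bag holds 2 vertices, so the decomposition has width 1, which upper-bounds the treewidth. Any graph with an edge has treewidth ≥ 1, and G has the edge c–g. Hence tw(G) = 1 exactly.

1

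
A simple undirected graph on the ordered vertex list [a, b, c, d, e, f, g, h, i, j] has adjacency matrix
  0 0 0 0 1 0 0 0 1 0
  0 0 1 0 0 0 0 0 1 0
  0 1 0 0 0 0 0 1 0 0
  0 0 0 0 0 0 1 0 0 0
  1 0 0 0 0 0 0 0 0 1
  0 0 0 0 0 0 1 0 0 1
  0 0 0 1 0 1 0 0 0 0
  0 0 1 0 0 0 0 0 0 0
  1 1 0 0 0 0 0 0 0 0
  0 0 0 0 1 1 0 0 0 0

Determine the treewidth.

A width-1 tree decomposition is:
Bags: B1 = {d, g}  B2 = {f, g}  B3 = {f, j}  B4 = {e, j}  B5 = {a, e}  B6 = {a, i}  B7 = {b, i}  B8 = {b, c}  B9 = {c, h}
Tree: B1–B2, B2–B3, B3–B4, B4–B5, B5–B6, B6–B7, B7–B8, B8–B9
Every bag has size at most 2, so the width is 2 − 1 = 1 and tw(G) ≤ 1. Any graph with an edge has treewidth ≥ 1, and G has the edge d–g. Hence tw(G) = 1 exactly.

1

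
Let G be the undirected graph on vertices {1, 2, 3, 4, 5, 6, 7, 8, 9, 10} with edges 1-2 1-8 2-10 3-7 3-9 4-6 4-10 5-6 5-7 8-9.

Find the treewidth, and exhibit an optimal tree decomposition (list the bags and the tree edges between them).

Treewidth 2.
One such decomposition:
Bags: B1 = {3, 7, 9}  B2 = {7, 8, 9}  B3 = {1, 7, 8}  B4 = {1, 2, 7}  B5 = {2, 7, 10}  B6 = {4, 7, 10}  B7 = {4, 6, 7}  B8 = {5, 6, 7}
Tree: B1–B2, B2–B3, B3–B4, B4–B5, B5–B6, B6–B7, B7–B8

Every bag has size at most 3, so the width is 3 − 1 = 2 and tw(G) ≤ 2. For the lower bound, G contains the cycle 7–3–9–8–1–2–10–4–6–5–7, so G is not a forest; only forests have treewidth ≤ 1, hence tw(G) ≥ 2. Combining the bounds, tw(G) = 2.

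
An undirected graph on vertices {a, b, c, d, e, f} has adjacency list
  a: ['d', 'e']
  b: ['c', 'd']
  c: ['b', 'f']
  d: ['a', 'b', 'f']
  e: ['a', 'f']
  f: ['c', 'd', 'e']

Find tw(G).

2

A width-2 tree decomposition is:
Bags: B1 = {a, d, e}  B2 = {d, e, f}  B3 = {b, d, f}  B4 = {b, c, f}
Tree: B1–B2, B2–B3, B3–B4
Every bag has size at most 3, so the width is 3 − 1 = 2 and tw(G) ≤ 2. The edges a–e–f–d–a form a cycle, so G is not a tree and its treewidth is at least 2. Combining the bounds, tw(G) = 2.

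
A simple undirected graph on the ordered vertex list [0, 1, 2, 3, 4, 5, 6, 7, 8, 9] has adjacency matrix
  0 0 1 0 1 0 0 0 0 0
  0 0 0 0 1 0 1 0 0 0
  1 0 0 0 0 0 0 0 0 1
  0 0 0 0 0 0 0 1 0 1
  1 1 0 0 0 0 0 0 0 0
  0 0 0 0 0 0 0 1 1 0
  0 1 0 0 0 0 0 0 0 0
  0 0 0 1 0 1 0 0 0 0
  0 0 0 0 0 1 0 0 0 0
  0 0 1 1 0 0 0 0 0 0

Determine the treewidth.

A width-1 tree decomposition is:
Bags: B1 = {5, 8}  B2 = {5, 7}  B3 = {3, 7}  B4 = {3, 9}  B5 = {2, 9}  B6 = {0, 2}  B7 = {0, 4}  B8 = {1, 4}  B9 = {1, 6}
Tree: B1–B2, B2–B3, B3–B4, B4–B5, B5–B6, B6–B7, B7–B8, B8–B9
The largest bag has 2 vertices, giving width 1; this decomposition certifies tw(G) ≤ 1. G has an edge, so its treewidth is at least 1. The upper and lower bounds meet at 1, so that is the treewidth.

1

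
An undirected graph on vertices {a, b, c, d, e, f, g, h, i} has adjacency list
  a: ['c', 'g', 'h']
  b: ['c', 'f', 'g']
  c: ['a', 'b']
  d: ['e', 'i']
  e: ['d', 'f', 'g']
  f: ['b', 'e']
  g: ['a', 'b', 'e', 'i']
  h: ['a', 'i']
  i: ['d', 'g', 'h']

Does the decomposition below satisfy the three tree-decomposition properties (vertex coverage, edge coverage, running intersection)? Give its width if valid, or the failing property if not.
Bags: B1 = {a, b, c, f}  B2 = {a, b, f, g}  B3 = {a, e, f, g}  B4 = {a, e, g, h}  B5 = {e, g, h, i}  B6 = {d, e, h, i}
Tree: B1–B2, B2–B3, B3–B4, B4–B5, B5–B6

Vertex coverage: the bags together contain {a, b, c, d, e, f, g, h, i}, the full vertex set. Edge coverage: each edge of G has both endpoints in at least one bag. Running intersection: for every vertex, the bags containing it form a connected subtree. All three properties hold, so this is a valid tree decomposition of width max|bag| − 1 = 3, and hence tw(G) ≤ 3.

Yes; width 3.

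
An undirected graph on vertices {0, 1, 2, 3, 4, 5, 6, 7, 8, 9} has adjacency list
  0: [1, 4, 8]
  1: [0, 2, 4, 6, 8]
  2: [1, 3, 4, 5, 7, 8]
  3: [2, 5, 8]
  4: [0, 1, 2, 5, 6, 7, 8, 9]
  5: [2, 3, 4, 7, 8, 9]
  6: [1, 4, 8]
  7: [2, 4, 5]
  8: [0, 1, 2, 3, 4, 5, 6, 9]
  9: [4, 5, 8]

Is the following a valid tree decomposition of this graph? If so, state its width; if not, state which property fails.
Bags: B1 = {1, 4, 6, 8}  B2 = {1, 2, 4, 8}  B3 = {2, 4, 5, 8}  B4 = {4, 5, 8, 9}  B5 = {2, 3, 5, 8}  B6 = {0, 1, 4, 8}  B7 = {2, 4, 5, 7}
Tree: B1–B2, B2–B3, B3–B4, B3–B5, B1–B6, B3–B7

Yes; width 3.

Every vertex of G appears in some bag (union = {0, 1, 2, 3, 4, 5, 6, 7, 8, 9}); every edge is covered by a bag; and for each vertex v the set of bags containing v is connected in the bag tree. The decomposition is therefore valid. The largest bag has 4 vertices, so the width is 3.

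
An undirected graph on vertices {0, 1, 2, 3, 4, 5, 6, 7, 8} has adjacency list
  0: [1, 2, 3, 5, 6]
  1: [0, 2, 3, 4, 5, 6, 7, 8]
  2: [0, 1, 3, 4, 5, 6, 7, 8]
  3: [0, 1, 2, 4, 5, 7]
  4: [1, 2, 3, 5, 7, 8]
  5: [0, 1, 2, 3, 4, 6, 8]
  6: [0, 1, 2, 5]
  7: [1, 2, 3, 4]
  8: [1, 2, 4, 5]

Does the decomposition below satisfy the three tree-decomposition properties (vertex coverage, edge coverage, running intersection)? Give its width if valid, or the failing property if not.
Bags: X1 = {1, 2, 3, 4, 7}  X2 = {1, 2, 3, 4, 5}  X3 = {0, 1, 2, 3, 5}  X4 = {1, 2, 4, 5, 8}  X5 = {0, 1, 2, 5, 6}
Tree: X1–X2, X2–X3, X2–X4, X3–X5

Checking the three conditions: (i) the bags cover all of {0, 1, 2, 3, 4, 5, 6, 7, 8}; (ii) for each edge, some bag contains both endpoints; (iii) the bags containing any fixed vertex form a subtree. All hold, so the decomposition is valid with width 5 − 1 = 4.

Yes; width 4.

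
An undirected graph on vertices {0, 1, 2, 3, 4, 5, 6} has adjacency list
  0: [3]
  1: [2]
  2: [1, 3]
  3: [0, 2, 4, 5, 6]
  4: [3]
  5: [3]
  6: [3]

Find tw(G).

1

A width-1 tree decomposition is:
Bags: B1 = {3, 4}  B2 = {0, 3}  B3 = {3, 6}  B4 = {3, 5}  B5 = {2, 3}  B6 = {1, 2}
Tree: B1–B2, B1–B3, B3–B4, B2–B5, B5–B6
Every bag has size at most 2, so the width is 2 − 1 = 1 and tw(G) ≤ 1. Any graph with an edge has treewidth ≥ 1, and G has the edge 3–4. Hence tw(G) = 1 exactly.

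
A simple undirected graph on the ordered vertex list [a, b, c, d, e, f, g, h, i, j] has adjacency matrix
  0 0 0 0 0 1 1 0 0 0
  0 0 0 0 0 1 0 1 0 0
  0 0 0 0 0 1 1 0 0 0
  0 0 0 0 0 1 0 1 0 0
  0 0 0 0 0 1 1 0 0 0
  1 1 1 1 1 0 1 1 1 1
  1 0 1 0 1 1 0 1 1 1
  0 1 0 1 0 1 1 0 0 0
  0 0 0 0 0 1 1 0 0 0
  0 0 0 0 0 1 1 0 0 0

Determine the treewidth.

A width-2 tree decomposition is:
Bags: B1 = {c, f, g}  B2 = {a, f, g}  B3 = {f, g, h}  B4 = {f, g, j}  B5 = {d, f, h}  B6 = {b, f, h}  B7 = {f, g, i}  B8 = {e, f, g}
Tree: B1–B2, B2–B3, B3–B4, B3–B5, B5–B6, B1–B7, B2–B8
The largest bag has 3 vertices, giving width 2; this decomposition certifies tw(G) ≤ 2. Conversely, {d, f, h} is a clique of size 3, and the vertices of any clique must share a bag in every tree decomposition; so some bag has ≥ 3 vertices and tw(G) ≥ 2. Combining the bounds, tw(G) = 2.

2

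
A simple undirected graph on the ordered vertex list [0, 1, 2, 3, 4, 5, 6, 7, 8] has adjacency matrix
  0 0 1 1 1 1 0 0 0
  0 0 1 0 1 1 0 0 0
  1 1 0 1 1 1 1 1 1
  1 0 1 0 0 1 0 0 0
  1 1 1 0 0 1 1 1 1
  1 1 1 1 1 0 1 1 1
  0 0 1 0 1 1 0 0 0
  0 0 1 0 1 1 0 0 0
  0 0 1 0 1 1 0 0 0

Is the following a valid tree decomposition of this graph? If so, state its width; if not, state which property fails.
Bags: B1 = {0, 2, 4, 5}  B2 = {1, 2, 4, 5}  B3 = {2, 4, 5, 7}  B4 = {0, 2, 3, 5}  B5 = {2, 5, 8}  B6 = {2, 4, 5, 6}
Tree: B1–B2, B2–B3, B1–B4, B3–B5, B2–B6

No — edge (4,8) lies in no bag.

A tree decomposition must satisfy three properties: every vertex lies in some bag; for every edge, both endpoints lie together in some bag; and for every vertex, the bags containing it form a connected subtree. Here edge (4,8) lies in no bag, so the decomposition is invalid.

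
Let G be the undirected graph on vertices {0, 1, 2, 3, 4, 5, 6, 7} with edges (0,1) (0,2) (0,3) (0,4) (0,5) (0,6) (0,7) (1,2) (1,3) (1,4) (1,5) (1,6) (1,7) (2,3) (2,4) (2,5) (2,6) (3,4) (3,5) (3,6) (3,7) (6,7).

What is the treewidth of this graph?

4

A width-4 tree decomposition is:
Bags: B1 = {0, 1, 2, 3, 5}  B2 = {0, 1, 2, 3, 6}  B3 = {0, 1, 3, 6, 7}  B4 = {0, 1, 2, 3, 4}
Tree: B1–B2, B2–B3, B1–B4
The largest bag has 5 vertices, giving width 4; this decomposition certifies tw(G) ≤ 4. For the lower bound, the 5 vertices {0, 1, 2, 3, 4} are pairwise adjacent, and any tree decomposition puts a clique entirely inside one bag — forcing width ≥ 4. The upper and lower bounds meet at 4, so that is the treewidth.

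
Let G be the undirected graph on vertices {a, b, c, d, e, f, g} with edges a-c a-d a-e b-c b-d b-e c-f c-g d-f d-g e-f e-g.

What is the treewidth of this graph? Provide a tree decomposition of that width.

Treewidth 3.
One optimal decomposition is:
Bags: B1 = {c, d, e, g}  B2 = {a, c, d, e}  B3 = {c, d, e, f}  B4 = {b, c, d, e}
Tree: B1–B2, B2–B3, B3–B4

Every bag has size at most 4, so the width is 4 − 1 = 3 and tw(G) ≤ 3. For the lower bound: the 4 vertex sets {e,g}, {a,d}, {c}, {f} are disjoint, each induces a connected subgraph, and every pair is joined by at least one edge of G. Contracting each set to a single vertex therefore yields K_{4} as a minor, and since treewidth is minor-monotone, tw(G) ≥ tw(K_{4}) = 3. Therefore the treewidth is 3.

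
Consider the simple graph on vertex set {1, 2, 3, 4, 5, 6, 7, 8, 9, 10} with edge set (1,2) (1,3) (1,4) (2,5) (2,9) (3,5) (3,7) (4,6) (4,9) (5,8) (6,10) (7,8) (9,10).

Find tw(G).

A width-2 tree decomposition is:
Bags: B1 = {5, 7, 8}  B2 = {3, 5, 7}  B3 = {2, 3, 5}  B4 = {1, 2, 3}  B5 = {1, 2, 9}  B6 = {1, 4, 9}  B7 = {4, 9, 10}  B8 = {4, 6, 10}
Tree: B1–B2, B2–B3, B3–B4, B4–B5, B5–B6, B6–B7, B7–B8
Every bag has size at most 3, so the width is 3 − 1 = 2 and tw(G) ≤ 2. The edges 8–7–3–5–8 form a cycle, so G is not a tree and its treewidth is at least 2. Combining the bounds, tw(G) = 2.

2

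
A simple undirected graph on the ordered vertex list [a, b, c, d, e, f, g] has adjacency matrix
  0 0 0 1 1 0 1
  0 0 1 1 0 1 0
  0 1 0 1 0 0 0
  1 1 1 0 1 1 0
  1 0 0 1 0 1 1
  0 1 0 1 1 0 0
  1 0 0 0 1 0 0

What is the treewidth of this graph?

2

A width-2 tree decomposition is:
Bags: B1 = {a, d, e}  B2 = {d, e, f}  B3 = {b, d, f}  B4 = {b, c, d}  B5 = {a, e, g}
Tree: B1–B2, B2–B3, B3–B4, B1–B5
Every bag has size at most 3, so the width is 3 − 1 = 2 and tw(G) ≤ 2. For the lower bound, the 3 vertices {a, d, e} are pairwise adjacent, and any tree decomposition puts a clique entirely inside one bag — forcing width ≥ 2. Combining the bounds, tw(G) = 2.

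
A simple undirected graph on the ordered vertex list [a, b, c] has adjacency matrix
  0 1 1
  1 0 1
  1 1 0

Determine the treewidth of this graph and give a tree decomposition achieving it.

A single bag containing all 3 vertices is trivially a valid decomposition of width 2. On the other hand G contains the 3-clique {a, b, c}. A clique must lie in a single bag of any decomposition, so no decomposition can have width below 2. Combining the bounds, tw(G) = 2.

Treewidth 2.
Bags: B1 = {a, b, c}
Tree: (single bag)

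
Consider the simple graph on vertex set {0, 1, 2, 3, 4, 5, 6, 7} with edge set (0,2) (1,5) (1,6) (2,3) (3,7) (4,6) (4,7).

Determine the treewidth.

1

A width-1 tree decomposition is:
Bags: B1 = {0, 2}  B2 = {2, 3}  B3 = {3, 7}  B4 = {4, 7}  B5 = {4, 6}  B6 = {1, 6}  B7 = {1, 5}
Tree: B1–B2, B2–B3, B3–B4, B4–B5, B5–B6, B6–B7
Each bag holds 2 vertices, so the decomposition has width 1, which upper-bounds the treewidth. G has an edge, so its treewidth is at least 1. Hence tw(G) = 1 exactly.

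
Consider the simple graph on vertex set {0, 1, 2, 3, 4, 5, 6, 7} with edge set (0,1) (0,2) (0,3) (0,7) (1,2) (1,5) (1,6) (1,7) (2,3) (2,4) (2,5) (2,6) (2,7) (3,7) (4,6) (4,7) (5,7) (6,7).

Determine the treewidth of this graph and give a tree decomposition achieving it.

Treewidth 3.
One optimal decomposition is:
Bags: B1 = {2, 4, 6, 7}  B2 = {1, 2, 6, 7}  B3 = {1, 2, 5, 7}  B4 = {0, 1, 2, 7}  B5 = {0, 2, 3, 7}
Tree: B1–B2, B2–B3, B3–B4, B4–B5

Each bag holds 4 vertices, so the decomposition has width 3, which upper-bounds the treewidth. Conversely, {0, 1, 2, 7} is a clique of size 4, and the vertices of any clique must share a bag in every tree decomposition; so some bag has ≥ 4 vertices and tw(G) ≥ 3. Combining the bounds, tw(G) = 3.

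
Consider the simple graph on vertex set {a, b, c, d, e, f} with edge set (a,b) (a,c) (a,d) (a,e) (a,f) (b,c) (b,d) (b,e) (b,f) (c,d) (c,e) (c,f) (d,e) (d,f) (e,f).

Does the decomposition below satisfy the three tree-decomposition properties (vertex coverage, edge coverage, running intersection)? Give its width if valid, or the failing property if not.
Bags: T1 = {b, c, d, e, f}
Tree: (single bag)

A tree decomposition must satisfy three properties: every vertex lies in some bag; for every edge, both endpoints lie together in some bag; and for every vertex, the bags containing it form a connected subtree. Here vertex a appears in no bag, so the decomposition is invalid.

No — vertex a appears in no bag.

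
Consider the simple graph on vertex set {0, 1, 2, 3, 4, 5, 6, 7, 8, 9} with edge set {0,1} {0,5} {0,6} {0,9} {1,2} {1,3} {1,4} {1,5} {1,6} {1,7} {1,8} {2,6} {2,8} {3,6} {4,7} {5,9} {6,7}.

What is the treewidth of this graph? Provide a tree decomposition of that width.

Treewidth 2.
Bags: B1 = {0, 1, 6}  B2 = {1, 3, 6}  B3 = {1, 6, 7}  B4 = {1, 2, 6}  B5 = {0, 1, 5}  B6 = {1, 2, 8}  B7 = {1, 4, 7}  B8 = {0, 5, 9}
Tree: B1–B2, B1–B3, B1–B4, B1–B5, B4–B6, B3–B7, B5–B8

The largest bag has 3 vertices, giving width 2; this decomposition certifies tw(G) ≤ 2. Conversely, {1, 2, 8} is a clique of size 3, and the vertices of any clique must share a bag in every tree decomposition; so some bag has ≥ 3 vertices and tw(G) ≥ 2. The upper and lower bounds meet at 2, so that is the treewidth.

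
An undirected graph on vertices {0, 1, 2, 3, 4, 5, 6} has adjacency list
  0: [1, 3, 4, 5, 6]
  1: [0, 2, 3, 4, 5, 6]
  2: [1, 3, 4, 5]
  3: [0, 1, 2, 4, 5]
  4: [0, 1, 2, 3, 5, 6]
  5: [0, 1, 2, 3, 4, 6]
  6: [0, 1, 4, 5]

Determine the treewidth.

4

A width-4 tree decomposition is:
Bags: B1 = {0, 1, 3, 4, 5}  B2 = {0, 1, 4, 5, 6}  B3 = {1, 2, 3, 4, 5}
Tree: B1–B2, B1–B3
Every bag has size at most 5, so the width is 5 − 1 = 4 and tw(G) ≤ 4. On the other hand G contains the 5-clique {0, 1, 3, 4, 5}. A clique must lie in a single bag of any decomposition, so no decomposition can have width below 4. Combining the bounds, tw(G) = 4.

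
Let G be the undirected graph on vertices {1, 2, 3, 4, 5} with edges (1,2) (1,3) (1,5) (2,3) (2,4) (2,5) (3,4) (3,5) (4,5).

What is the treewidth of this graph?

3

A width-3 tree decomposition is:
Bags: B1 = {2, 3, 4, 5}  B2 = {1, 2, 3, 5}
Tree: B1–B2
Each bag holds 4 vertices, so the decomposition has width 3, which upper-bounds the treewidth. Conversely, {1, 2, 3, 5} is a clique of size 4, and the vertices of any clique must share a bag in every tree decomposition; so some bag has ≥ 4 vertices and tw(G) ≥ 3. Hence tw(G) = 3 exactly.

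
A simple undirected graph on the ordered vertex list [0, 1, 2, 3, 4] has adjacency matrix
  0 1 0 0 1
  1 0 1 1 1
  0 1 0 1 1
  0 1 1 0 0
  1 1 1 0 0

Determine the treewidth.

2

A width-2 tree decomposition is:
Bags: B1 = {1, 2, 3}  B2 = {1, 2, 4}  B3 = {0, 1, 4}
Tree: B1–B2, B2–B3
The largest bag has 3 vertices, giving width 2; this decomposition certifies tw(G) ≤ 2. On the other hand G contains the 3-clique {0, 1, 4}. A clique must lie in a single bag of any decomposition, so no decomposition can have width below 2. Therefore the treewidth is 2.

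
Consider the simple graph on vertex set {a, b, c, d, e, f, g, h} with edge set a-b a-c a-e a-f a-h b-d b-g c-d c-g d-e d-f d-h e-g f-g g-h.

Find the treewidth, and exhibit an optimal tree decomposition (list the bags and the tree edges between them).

Treewidth 3.
One such decomposition:
Bags: B1 = {a, d, g, h}  B2 = {a, c, d, g}  B3 = {a, d, f, g}  B4 = {a, b, d, g}  B5 = {a, d, e, g}
Tree: B1–B2, B2–B3, B3–B4, B4–B5

Every bag has size at most 4, so the width is 4 − 1 = 3 and tw(G) ≤ 3. For the lower bound: the 4 vertex sets {a,h}, {c,d}, {g}, {f} are disjoint, each induces a connected subgraph, and every pair is joined by at least one edge of G. Contracting each set to a single vertex therefore yields K_{4} as a minor, and since treewidth is minor-monotone, tw(G) ≥ tw(K_{4}) = 3. The upper and lower bounds meet at 3, so that is the treewidth.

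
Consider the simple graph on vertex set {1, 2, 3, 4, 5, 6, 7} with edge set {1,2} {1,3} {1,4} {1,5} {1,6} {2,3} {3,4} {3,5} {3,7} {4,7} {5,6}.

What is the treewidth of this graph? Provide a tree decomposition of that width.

The largest bag has 3 vertices, giving width 2; this decomposition certifies tw(G) ≤ 2. For the lower bound, the 3 vertices {1, 2, 3} are pairwise adjacent, and any tree decomposition puts a clique entirely inside one bag — forcing width ≥ 2. Therefore the treewidth is 2.

Treewidth 2.
One such decomposition:
Bags: B1 = {1, 3, 5}  B2 = {1, 5, 6}  B3 = {1, 3, 4}  B4 = {3, 4, 7}  B5 = {1, 2, 3}
Tree: B1–B2, B1–B3, B3–B4, B1–B5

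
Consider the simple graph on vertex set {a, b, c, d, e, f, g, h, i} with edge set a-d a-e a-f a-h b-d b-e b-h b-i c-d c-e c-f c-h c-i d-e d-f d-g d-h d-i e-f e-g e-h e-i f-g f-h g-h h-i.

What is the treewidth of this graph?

4

A width-4 tree decomposition is:
Bags: B1 = {d, e, f, g, h}  B2 = {a, d, e, f, h}  B3 = {c, d, e, f, h}  B4 = {c, d, e, h, i}  B5 = {b, d, e, h, i}
Tree: B1–B2, B1–B3, B3–B4, B4–B5
Each bag holds 5 vertices, so the decomposition has width 4, which upper-bounds the treewidth. Conversely, {d, e, f, g, h} is a clique of size 5, and the vertices of any clique must share a bag in every tree decomposition; so some bag has ≥ 5 vertices and tw(G) ≥ 4. Hence tw(G) = 4 exactly.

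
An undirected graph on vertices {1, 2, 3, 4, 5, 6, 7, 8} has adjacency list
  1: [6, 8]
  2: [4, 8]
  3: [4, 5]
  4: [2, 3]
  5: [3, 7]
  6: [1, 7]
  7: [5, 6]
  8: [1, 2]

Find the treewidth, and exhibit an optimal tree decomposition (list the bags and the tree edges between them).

Treewidth 2.
One optimal decomposition is:
Bags: B1 = {3, 4, 5}  B2 = {4, 5, 7}  B3 = {4, 6, 7}  B4 = {1, 4, 6}  B5 = {1, 4, 8}  B6 = {2, 4, 8}
Tree: B1–B2, B2–B3, B3–B4, B4–B5, B5–B6

The largest bag has 3 vertices, giving width 2; this decomposition certifies tw(G) ≤ 2. Since 4–3–5–7–6–1–8–2–4 is a cycle in G, G is not acyclic. Forests are exactly the graphs of treewidth ≤ 1, so tw(G) ≥ 2. Hence tw(G) = 2 exactly.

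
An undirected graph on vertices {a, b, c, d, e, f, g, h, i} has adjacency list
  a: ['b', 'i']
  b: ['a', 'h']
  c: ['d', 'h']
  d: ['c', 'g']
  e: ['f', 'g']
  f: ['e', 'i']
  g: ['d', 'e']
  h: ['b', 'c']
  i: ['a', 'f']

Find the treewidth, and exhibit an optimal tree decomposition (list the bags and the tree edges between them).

Treewidth 2.
One such decomposition:
Bags: B1 = {a, b, i}  B2 = {b, h, i}  B3 = {c, h, i}  B4 = {c, d, i}  B5 = {d, g, i}  B6 = {e, g, i}  B7 = {e, f, i}
Tree: B1–B2, B2–B3, B3–B4, B4–B5, B5–B6, B6–B7

Every bag has size at most 3, so the width is 3 − 1 = 2 and tw(G) ≤ 2. For the lower bound, G contains the cycle i–a–b–h–c–d–g–e–f–i, so G is not a forest; only forests have treewidth ≤ 1, hence tw(G) ≥ 2. Therefore the treewidth is 2.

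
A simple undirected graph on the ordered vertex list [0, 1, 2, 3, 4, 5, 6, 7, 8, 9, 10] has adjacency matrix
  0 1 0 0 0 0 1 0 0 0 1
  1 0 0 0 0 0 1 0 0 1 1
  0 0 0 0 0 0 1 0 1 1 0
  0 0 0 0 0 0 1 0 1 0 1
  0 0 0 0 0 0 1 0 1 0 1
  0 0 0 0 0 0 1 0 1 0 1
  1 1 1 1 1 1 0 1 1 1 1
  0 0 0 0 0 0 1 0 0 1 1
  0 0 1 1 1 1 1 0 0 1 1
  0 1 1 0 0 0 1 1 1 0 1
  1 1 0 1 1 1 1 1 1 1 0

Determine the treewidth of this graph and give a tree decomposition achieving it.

Each bag holds 4 vertices, so the decomposition has width 3, which upper-bounds the treewidth. Conversely, {2, 6, 8, 9} is a clique of size 4, and the vertices of any clique must share a bag in every tree decomposition; so some bag has ≥ 4 vertices and tw(G) ≥ 3. Combining the bounds, tw(G) = 3.

Treewidth 3.
One such decomposition:
Bags: B1 = {6, 7, 9, 10}  B2 = {6, 8, 9, 10}  B3 = {3, 6, 8, 10}  B4 = {4, 6, 8, 10}  B5 = {1, 6, 9, 10}  B6 = {2, 6, 8, 9}  B7 = {5, 6, 8, 10}  B8 = {0, 1, 6, 10}
Tree: B1–B2, B2–B3, B2–B4, B1–B5, B2–B6, B2–B7, B5–B8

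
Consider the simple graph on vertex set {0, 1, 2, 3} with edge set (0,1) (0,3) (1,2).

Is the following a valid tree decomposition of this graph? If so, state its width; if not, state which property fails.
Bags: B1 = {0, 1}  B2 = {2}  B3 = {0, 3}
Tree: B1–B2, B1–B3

No — edge (1,2) lies in no bag.

A tree decomposition must satisfy three properties: every vertex lies in some bag; for every edge, both endpoints lie together in some bag; and for every vertex, the bags containing it form a connected subtree. Here edge (1,2) lies in no bag, so the decomposition is invalid.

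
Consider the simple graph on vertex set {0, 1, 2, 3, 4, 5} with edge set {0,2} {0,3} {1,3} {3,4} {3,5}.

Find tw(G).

1

A width-1 tree decomposition is:
Bags: B1 = {3, 4}  B2 = {0, 3}  B3 = {1, 3}  B4 = {0, 2}  B5 = {3, 5}
Tree: B1–B2, B1–B3, B2–B4, B2–B5
The largest bag has 2 vertices, giving width 1; this decomposition certifies tw(G) ≤ 1. Since G has at least one edge (e.g. 3–4), it is not an edgeless graph, so tw(G) ≥ 1. Therefore the treewidth is 1.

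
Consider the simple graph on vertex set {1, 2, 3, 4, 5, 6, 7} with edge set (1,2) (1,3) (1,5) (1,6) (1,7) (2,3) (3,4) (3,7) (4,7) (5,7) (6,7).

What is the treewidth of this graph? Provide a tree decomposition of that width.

Treewidth 2.
One such decomposition:
Bags: B1 = {1, 3, 7}  B2 = {3, 4, 7}  B3 = {1, 6, 7}  B4 = {1, 2, 3}  B5 = {1, 5, 7}
Tree: B1–B2, B1–B3, B1–B4, B1–B5

The largest bag has 3 vertices, giving width 2; this decomposition certifies tw(G) ≤ 2. For the lower bound, the 3 vertices {1, 2, 3} are pairwise adjacent, and any tree decomposition puts a clique entirely inside one bag — forcing width ≥ 2. The upper and lower bounds meet at 2, so that is the treewidth.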